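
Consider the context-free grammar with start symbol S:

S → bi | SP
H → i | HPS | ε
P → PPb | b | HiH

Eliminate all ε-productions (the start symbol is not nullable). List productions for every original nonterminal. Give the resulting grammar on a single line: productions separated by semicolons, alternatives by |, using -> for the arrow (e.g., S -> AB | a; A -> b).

S -> SP | bi; H -> i | PS | HPS; P -> b | i | Hi | iH | HiH | PPb

Nullable set: {H}.
Drop H -> ε.
H -> HPS: H nullable, giving HPS | PS.
P -> HiH: H, H nullable, giving Hi | HiH | i | iH.
Unchanged (no nullable symbols): S -> SP; S -> bi; H -> i; P -> PPb; P -> b.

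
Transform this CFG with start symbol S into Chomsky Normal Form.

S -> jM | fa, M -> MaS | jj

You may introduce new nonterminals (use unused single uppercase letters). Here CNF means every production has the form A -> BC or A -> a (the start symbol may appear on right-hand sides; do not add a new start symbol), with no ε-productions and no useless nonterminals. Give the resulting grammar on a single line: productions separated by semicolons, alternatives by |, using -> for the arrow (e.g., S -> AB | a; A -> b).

No ε-productions.
No unit productions to eliminate.
TERM: introduce A -> a, C -> f, B -> j and substitute in every rule of length ≥2.
BIN: M -> MAS becomes M -> MD, D -> AS.

S -> BM | CA; A -> a; B -> j; C -> f; D -> AS; M -> BB | MD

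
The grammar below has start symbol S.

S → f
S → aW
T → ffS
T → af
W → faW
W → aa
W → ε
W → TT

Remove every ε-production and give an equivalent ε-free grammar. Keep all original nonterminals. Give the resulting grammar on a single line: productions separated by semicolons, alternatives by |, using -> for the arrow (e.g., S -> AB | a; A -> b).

S -> a | f | aW; T -> af | ffS; W -> TT | aa | fa | faW

Nullable set: {W}.
S -> aW: W nullable, giving a | aW.
Drop W -> ε.
W -> faW: W nullable, giving fa | faW.
Unchanged (no nullable symbols): S -> f; T -> af; T -> ffS; W -> TT; W -> aa.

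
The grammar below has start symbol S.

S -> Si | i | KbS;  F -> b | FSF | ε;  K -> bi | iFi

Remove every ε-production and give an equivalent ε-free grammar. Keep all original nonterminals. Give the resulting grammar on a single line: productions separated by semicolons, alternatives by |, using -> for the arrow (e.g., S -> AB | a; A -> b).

Nullable set: {F}.
Drop F -> ε.
F -> FSF: F, F nullable, giving FS | FSF | S | SF.
K -> iFi: F nullable, giving iFi | ii.
Unchanged (no nullable symbols): S -> KbS; S -> Si; S -> i; F -> b; K -> bi.

S -> i | Si | KbS; F -> S | b | FS | SF | FSF; K -> bi | ii | iFi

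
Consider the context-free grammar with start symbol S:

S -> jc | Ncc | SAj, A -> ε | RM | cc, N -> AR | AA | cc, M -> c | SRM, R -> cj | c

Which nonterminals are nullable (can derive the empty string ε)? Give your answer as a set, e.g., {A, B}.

{A, N}

Directly nullable (have an ε-rule): {A}.
N is nullable via N -> AA (every symbol on the right is already known nullable).
Not nullable: M, R, S — each has a terminal in every rule's right-hand side or depends on a non-nullable symbol.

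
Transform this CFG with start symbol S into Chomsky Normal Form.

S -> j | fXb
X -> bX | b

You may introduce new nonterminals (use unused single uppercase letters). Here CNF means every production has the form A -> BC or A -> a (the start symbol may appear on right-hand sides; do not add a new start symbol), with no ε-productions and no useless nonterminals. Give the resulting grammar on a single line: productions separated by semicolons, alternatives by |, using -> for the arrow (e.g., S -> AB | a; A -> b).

No ε-productions.
No unit productions to eliminate.
TERM: introduce B -> b, A -> f and substitute in every rule of length ≥2.
BIN: S -> AXB becomes S -> AC, C -> XB.

S -> j | AC; A -> f; B -> b; C -> XB; X -> b | BX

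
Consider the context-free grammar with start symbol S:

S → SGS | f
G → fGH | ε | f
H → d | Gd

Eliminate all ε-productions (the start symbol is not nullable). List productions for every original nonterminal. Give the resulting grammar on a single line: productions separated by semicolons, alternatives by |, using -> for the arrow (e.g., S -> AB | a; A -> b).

S -> f | SS | SGS; G -> f | fH | fGH; H -> d | Gd

Nullable set: {G}.
S -> SGS: G nullable, giving SGS | SS.
Drop G -> ε.
G -> fGH: G nullable, giving fGH | fH.
H -> Gd: G nullable, giving Gd | d.
Unchanged (no nullable symbols): S -> f; G -> f; H -> d.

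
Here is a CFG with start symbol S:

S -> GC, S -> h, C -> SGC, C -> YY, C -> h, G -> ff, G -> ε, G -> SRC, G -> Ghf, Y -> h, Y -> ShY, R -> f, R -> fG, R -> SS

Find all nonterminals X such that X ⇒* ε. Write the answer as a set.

Directly nullable (have an ε-rule): {G}.
Not nullable: C, R, S, Y — each has a terminal in every rule's right-hand side or depends on a non-nullable symbol.

{G}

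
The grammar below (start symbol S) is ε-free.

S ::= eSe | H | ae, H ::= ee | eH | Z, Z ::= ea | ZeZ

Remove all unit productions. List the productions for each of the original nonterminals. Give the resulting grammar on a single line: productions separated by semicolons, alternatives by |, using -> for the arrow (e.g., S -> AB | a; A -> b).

S -> ae | eH | ea | ee | ZeZ | eSe; H -> eH | ea | ee | ZeZ; Z -> ea | ZeZ

Unit productions: H->Z, S->H.
Unit pairs (A ⇒* B via units): (H,Z), (S,H), (S,Z).
S: inherits non-unit rules of {H, S, Z} → ZeZ | ae | eH | eSe | ea | ee.
H: inherits non-unit rules of {H, Z} → ZeZ | eH | ea | ee.
Z: inherits non-unit rules of {Z} → ZeZ | ea.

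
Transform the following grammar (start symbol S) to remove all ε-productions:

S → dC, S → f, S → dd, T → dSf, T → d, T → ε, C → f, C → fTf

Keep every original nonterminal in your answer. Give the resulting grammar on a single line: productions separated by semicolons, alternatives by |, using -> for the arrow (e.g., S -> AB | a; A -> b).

S -> f | dC | dd; C -> f | ff | fTf; T -> d | dSf

Nullable set: {T}.
C -> fTf: T nullable, giving fTf | ff.
Drop T -> ε.
Unchanged (no nullable symbols): S -> dC; S -> dd; S -> f; C -> f; T -> d; T -> dSf.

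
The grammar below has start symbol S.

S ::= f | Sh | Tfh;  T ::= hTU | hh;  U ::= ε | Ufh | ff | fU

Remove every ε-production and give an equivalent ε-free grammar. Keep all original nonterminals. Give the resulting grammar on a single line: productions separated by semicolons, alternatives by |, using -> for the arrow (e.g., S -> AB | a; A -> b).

S -> f | Sh | Tfh; T -> hT | hh | hTU; U -> f | fU | ff | fh | Ufh

Nullable set: {U}.
T -> hTU: U nullable, giving hT | hTU.
Drop U -> ε.
U -> Ufh: U nullable, giving Ufh | fh.
U -> fU: U nullable, giving f | fU.
Unchanged (no nullable symbols): S -> Sh; S -> Tfh; S -> f; T -> hh; U -> ff.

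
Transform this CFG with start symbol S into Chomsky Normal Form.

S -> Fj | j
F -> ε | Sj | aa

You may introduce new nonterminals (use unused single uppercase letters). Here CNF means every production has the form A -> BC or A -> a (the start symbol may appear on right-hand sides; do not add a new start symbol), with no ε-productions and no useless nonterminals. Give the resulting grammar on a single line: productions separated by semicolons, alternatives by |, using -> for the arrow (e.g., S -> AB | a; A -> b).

S -> j | FA; A -> j; B -> a; F -> BB | SA

Nullable: {F}; after ε-elimination: S -> j | Fj; F -> Sj | aa.
No unit productions to eliminate.
TERM: introduce B -> a, A -> j and substitute in every rule of length ≥2.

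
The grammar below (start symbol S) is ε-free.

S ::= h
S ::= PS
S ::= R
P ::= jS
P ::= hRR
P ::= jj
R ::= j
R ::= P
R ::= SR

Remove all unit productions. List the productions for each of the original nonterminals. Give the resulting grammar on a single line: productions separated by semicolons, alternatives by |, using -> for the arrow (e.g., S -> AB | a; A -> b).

S -> h | j | PS | SR | jS | jj | hRR; P -> jS | jj | hRR; R -> j | SR | jS | jj | hRR

Unit productions: R->P, S->R.
Unit pairs (A ⇒* B via units): (R,P), (S,P), (S,R).
S: inherits non-unit rules of {P, R, S} → PS | SR | h | hRR | j | jS | jj.
P: inherits non-unit rules of {P} → hRR | jS | jj.
R: inherits non-unit rules of {P, R} → SR | hRR | j | jS | jj.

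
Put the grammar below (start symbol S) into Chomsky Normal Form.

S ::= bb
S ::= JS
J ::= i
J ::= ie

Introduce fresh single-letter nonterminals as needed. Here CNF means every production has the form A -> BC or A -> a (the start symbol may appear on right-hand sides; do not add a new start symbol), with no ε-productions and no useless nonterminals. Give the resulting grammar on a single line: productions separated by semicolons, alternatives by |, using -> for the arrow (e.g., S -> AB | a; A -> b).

S -> CC | JS; A -> i; B -> e; C -> b; J -> i | AB

No ε-productions.
No unit productions to eliminate.
TERM: introduce C -> b, B -> e, A -> i and substitute in every rule of length ≥2.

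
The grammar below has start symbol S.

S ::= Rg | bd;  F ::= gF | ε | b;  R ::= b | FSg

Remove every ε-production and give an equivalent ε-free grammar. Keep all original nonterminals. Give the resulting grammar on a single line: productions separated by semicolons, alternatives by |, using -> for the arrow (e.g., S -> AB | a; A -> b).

Nullable set: {F}.
Drop F -> ε.
F -> gF: F nullable, giving g | gF.
R -> FSg: F nullable, giving FSg | Sg.
Unchanged (no nullable symbols): S -> Rg; S -> bd; F -> b; R -> b.

S -> Rg | bd; F -> b | g | gF; R -> b | Sg | FSg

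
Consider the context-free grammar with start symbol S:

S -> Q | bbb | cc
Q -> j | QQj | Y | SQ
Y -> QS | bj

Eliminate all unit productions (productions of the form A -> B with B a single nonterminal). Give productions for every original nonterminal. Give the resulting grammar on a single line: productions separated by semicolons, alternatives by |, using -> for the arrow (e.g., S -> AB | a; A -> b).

S -> j | QS | SQ | bj | cc | QQj | bbb; Q -> j | QS | SQ | bj | QQj; Y -> QS | bj

Unit productions: Q->Y, S->Q.
Unit pairs (A ⇒* B via units): (Q,Y), (S,Q), (S,Y).
S: inherits non-unit rules of {Q, S, Y} → QQj | QS | SQ | bbb | bj | cc | j.
Q: inherits non-unit rules of {Q, Y} → QQj | QS | SQ | bj | j.
Y: inherits non-unit rules of {Y} → QS | bj.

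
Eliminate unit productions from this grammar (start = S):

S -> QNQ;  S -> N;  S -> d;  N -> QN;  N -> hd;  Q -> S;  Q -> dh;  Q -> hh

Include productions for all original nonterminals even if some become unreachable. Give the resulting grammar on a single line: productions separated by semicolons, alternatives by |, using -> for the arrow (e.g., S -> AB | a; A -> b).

Unit productions: Q->S, S->N.
Unit pairs (A ⇒* B via units): (Q,N), (Q,S), (S,N).
S: inherits non-unit rules of {N, S} → QN | QNQ | d | hd.
N: inherits non-unit rules of {N} → QN | hd.
Q: inherits non-unit rules of {N, Q, S} → QN | QNQ | d | dh | hd | hh.

S -> d | QN | hd | QNQ; N -> QN | hd; Q -> d | QN | dh | hd | hh | QNQ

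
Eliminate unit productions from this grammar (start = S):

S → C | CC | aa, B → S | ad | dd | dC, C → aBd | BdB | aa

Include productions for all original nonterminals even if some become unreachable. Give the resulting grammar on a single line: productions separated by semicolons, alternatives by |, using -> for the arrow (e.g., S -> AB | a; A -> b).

S -> CC | aa | BdB | aBd; B -> CC | aa | ad | dC | dd | BdB | aBd; C -> aa | BdB | aBd

Unit productions: B->S, S->C.
Unit pairs (A ⇒* B via units): (B,C), (B,S), (S,C).
S: inherits non-unit rules of {C, S} → BdB | CC | aBd | aa.
B: inherits non-unit rules of {B, C, S} → BdB | CC | aBd | aa | ad | dC | dd.
C: inherits non-unit rules of {C} → BdB | aBd | aa.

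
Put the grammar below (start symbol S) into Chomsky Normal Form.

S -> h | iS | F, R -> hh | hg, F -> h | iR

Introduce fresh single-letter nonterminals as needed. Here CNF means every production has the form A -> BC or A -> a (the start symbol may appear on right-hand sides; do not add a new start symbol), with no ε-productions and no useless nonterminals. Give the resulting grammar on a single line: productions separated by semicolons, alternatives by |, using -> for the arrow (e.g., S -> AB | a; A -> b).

No ε-productions.
After unit-elimination: S -> h | iR | iS; F -> h | iR; R -> hg | hh.
TERM: introduce C -> g, B -> h, A -> i and substitute in every rule of length ≥2.
Drop unreachable/unproductive: F.

S -> h | AR | AS; A -> i; B -> h; C -> g; R -> BB | BC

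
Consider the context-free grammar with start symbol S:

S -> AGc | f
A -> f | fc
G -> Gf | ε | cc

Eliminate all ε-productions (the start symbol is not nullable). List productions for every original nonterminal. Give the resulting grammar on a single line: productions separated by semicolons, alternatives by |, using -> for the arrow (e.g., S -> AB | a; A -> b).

Nullable set: {G}.
S -> AGc: G nullable, giving AGc | Ac.
Drop G -> ε.
G -> Gf: G nullable, giving Gf | f.
Unchanged (no nullable symbols): S -> f; A -> f; A -> fc; G -> cc.

S -> f | Ac | AGc; A -> f | fc; G -> f | Gf | cc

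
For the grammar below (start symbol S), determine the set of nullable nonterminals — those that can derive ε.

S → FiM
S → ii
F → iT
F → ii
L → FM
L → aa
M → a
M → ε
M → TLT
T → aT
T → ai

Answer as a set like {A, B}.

{M}

Directly nullable (have an ε-rule): {M}.
Not nullable: F, L, S, T — each has a terminal in every rule's right-hand side or depends on a non-nullable symbol.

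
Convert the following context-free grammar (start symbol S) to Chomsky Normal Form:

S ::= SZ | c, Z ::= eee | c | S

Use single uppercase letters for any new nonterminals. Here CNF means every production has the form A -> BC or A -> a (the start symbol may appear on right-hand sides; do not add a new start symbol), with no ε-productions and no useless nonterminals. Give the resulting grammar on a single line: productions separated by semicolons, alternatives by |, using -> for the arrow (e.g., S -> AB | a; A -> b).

No ε-productions.
After unit-elimination: S -> c | SZ; Z -> c | SZ | eee.
TERM: introduce A -> e and substitute in every rule of length ≥2.
BIN: Z -> AAA becomes Z -> AB, B -> AA.

S -> c | SZ; A -> e; B -> AA; Z -> c | AB | SZ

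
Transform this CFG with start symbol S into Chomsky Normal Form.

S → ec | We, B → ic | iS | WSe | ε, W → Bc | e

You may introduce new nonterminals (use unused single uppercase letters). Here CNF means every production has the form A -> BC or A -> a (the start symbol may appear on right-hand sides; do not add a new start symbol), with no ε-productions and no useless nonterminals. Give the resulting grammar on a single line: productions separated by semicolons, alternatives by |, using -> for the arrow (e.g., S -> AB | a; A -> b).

Nullable: {B}; after ε-elimination: S -> We | ec; B -> iS | ic | WSe; W -> c | e | Bc.
No unit productions to eliminate.
TERM: introduce D -> c, A -> e, C -> i and substitute in every rule of length ≥2.
BIN: B -> WSA becomes B -> WE, E -> SA.

S -> AD | WA; A -> e; B -> CD | CS | WE; C -> i; D -> c; E -> SA; W -> c | e | BD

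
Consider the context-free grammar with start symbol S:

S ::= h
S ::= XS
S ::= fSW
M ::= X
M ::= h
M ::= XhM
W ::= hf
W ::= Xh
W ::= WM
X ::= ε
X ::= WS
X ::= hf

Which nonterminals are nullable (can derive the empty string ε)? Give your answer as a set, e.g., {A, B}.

{M, X}

Directly nullable (have an ε-rule): {X}.
M is nullable via M -> X (every symbol on the right is already known nullable).
Not nullable: S, W — each has a terminal in every rule's right-hand side or depends on a non-nullable symbol.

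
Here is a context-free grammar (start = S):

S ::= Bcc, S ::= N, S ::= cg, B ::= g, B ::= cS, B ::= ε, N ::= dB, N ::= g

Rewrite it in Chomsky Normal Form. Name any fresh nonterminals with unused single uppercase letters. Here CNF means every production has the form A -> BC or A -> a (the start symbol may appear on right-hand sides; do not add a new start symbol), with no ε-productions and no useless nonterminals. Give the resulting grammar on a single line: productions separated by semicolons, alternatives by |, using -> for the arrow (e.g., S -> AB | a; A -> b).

Nullable: {B}; after ε-elimination: S -> N | cc | cg | Bcc; B -> g | cS; N -> d | g | dB.
After unit-elimination: S -> d | g | cc | cg | dB | Bcc; B -> g | cS; N -> d | g | dB.
TERM: introduce A -> c, C -> d, D -> g and substitute in every rule of length ≥2.
BIN: S -> BAA becomes S -> BE, E -> AA.
Drop unreachable/unproductive: N.

S -> d | g | AA | AD | BE | CB; A -> c; B -> g | AS; C -> d; D -> g; E -> AA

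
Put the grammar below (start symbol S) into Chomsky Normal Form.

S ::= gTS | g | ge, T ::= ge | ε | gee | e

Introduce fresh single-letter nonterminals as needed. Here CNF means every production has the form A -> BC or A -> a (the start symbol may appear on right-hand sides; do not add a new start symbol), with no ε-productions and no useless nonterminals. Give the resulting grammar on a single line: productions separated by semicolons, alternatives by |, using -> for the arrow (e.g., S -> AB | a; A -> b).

S -> g | AB | AC | AS; A -> g; B -> e; C -> TS; D -> BB; T -> e | AB | AD

Nullable: {T}; after ε-elimination: S -> g | gS | ge | gTS; T -> e | ge | gee.
No unit productions to eliminate.
TERM: introduce B -> e, A -> g and substitute in every rule of length ≥2.
BIN: S -> ATS becomes S -> AC, C -> TS; T -> ABB becomes T -> AD, D -> BB.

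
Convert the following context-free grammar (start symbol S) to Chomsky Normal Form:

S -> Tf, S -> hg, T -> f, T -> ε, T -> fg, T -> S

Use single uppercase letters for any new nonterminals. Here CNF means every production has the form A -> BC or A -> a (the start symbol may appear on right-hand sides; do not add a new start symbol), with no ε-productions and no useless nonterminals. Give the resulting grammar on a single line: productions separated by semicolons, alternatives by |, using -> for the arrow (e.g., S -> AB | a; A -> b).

S -> f | BC | TA; A -> f; B -> h; C -> g; T -> f | AC | BC | TA

Nullable: {T}; after ε-elimination: S -> f | Tf | hg; T -> S | f | fg.
After unit-elimination: S -> f | Tf | hg; T -> f | Tf | fg | hg.
TERM: introduce A -> f, C -> g, B -> h and substitute in every rule of length ≥2.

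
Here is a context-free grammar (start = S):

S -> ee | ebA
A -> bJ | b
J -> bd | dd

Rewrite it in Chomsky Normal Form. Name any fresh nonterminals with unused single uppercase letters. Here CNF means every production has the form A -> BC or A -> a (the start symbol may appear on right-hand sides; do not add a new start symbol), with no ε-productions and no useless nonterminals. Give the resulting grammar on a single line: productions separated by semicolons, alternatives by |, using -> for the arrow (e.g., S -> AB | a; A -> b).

S -> DD | DE; A -> b | BJ; B -> b; C -> d; D -> e; E -> BA; J -> BC | CC

No ε-productions.
No unit productions to eliminate.
TERM: introduce B -> b, C -> d, D -> e and substitute in every rule of length ≥2.
BIN: S -> DBA becomes S -> DE, E -> BA.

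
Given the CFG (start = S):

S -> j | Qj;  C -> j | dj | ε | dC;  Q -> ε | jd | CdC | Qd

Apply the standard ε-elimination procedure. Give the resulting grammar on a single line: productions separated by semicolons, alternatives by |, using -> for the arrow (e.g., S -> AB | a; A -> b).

S -> j | Qj; C -> d | j | dC | dj; Q -> d | Cd | Qd | dC | jd | CdC

Nullable set: {C, Q}.
S -> Qj: Q nullable, giving Qj | j.
Drop C -> ε.
C -> dC: C nullable, giving d | dC.
Drop Q -> ε.
Q -> CdC: C, C nullable, giving Cd | CdC | d | dC.
Q -> Qd: Q nullable, giving Qd | d.
Unchanged (no nullable symbols): S -> j; C -> dj; C -> j; Q -> jd.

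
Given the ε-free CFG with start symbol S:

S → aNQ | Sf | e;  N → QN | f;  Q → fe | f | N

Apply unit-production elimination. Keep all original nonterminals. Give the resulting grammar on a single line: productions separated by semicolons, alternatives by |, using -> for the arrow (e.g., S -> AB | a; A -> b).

S -> e | Sf | aNQ; N -> f | QN; Q -> f | QN | fe

Unit productions: Q->N.
Unit pairs (A ⇒* B via units): (Q,N).
S: inherits non-unit rules of {S} → Sf | aNQ | e.
N: inherits non-unit rules of {N} → QN | f.
Q: inherits non-unit rules of {N, Q} → QN | f | fe.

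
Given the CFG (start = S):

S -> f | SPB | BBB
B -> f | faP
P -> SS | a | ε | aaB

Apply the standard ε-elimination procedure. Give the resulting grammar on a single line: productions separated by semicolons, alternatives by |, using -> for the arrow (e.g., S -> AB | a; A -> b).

S -> f | SB | BBB | SPB; B -> f | fa | faP; P -> a | SS | aaB

Nullable set: {P}.
S -> SPB: P nullable, giving SB | SPB.
B -> faP: P nullable, giving fa | faP.
Drop P -> ε.
Unchanged (no nullable symbols): S -> BBB; S -> f; B -> f; P -> SS; P -> a; P -> aaB.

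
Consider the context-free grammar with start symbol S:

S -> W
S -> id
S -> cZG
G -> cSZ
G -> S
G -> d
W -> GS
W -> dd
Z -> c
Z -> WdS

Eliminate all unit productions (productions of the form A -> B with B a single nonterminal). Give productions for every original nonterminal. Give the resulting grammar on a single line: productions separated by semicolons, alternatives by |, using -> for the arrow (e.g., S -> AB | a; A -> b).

S -> GS | dd | id | cZG; G -> d | GS | dd | id | cSZ | cZG; W -> GS | dd; Z -> c | WdS

Unit productions: G->S, S->W.
Unit pairs (A ⇒* B via units): (G,S), (G,W), (S,W).
S: inherits non-unit rules of {S, W} → GS | cZG | dd | id.
G: inherits non-unit rules of {G, S, W} → GS | cSZ | cZG | d | dd | id.
W: inherits non-unit rules of {W} → GS | dd.
Z: inherits non-unit rules of {Z} → WdS | c.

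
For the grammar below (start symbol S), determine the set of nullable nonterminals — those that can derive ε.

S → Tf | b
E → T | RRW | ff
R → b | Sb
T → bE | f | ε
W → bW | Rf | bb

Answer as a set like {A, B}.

Directly nullable (have an ε-rule): {T}.
E is nullable via E -> T (every symbol on the right is already known nullable).
Not nullable: R, S, W — each has a terminal in every rule's right-hand side or depends on a non-nullable symbol.

{E, T}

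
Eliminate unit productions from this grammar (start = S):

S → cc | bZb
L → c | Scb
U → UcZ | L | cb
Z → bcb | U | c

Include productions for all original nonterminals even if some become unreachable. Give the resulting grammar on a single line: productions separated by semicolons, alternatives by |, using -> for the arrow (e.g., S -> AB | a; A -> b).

S -> cc | bZb; L -> c | Scb; U -> c | cb | Scb | UcZ; Z -> c | cb | Scb | UcZ | bcb

Unit productions: U->L, Z->U.
Unit pairs (A ⇒* B via units): (U,L), (Z,L), (Z,U).
S: inherits non-unit rules of {S} → bZb | cc.
L: inherits non-unit rules of {L} → Scb | c.
U: inherits non-unit rules of {L, U} → Scb | UcZ | c | cb.
Z: inherits non-unit rules of {L, U, Z} → Scb | UcZ | bcb | c | cb.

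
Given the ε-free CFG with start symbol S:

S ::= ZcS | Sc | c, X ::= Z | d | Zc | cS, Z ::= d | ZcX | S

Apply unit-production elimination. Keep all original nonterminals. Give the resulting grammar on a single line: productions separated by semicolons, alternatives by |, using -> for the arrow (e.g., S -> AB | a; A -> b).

S -> c | Sc | ZcS; X -> c | d | Sc | Zc | cS | ZcS | ZcX; Z -> c | d | Sc | ZcS | ZcX

Unit productions: X->Z, Z->S.
Unit pairs (A ⇒* B via units): (X,S), (X,Z), (Z,S).
S: inherits non-unit rules of {S} → Sc | ZcS | c.
X: inherits non-unit rules of {S, X, Z} → Sc | Zc | ZcS | ZcX | c | cS | d.
Z: inherits non-unit rules of {S, Z} → Sc | ZcS | ZcX | c | d.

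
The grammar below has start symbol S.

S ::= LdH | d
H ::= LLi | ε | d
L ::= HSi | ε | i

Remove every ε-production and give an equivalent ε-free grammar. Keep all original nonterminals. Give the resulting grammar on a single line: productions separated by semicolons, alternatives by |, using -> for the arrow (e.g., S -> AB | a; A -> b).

S -> d | Ld | dH | LdH; H -> d | i | Li | LLi; L -> i | Si | HSi

Nullable set: {H, L}.
S -> LdH: L, H nullable, giving Ld | LdH | d | dH.
Drop H -> ε.
H -> LLi: L, L nullable, giving LLi | Li | i.
Drop L -> ε.
L -> HSi: H nullable, giving HSi | Si.
Unchanged (no nullable symbols): S -> d; H -> d; L -> i.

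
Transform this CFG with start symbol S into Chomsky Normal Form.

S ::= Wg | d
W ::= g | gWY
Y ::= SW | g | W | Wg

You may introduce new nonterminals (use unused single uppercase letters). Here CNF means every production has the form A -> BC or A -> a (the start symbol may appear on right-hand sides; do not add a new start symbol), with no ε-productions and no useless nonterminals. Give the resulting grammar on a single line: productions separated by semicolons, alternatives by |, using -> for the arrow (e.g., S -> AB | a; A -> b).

No ε-productions.
After unit-elimination: S -> d | Wg; W -> g | gWY; Y -> g | SW | Wg | gWY.
TERM: introduce A -> g and substitute in every rule of length ≥2.
BIN: W -> AWY becomes W -> AB, B -> WY; Y -> AWY becomes Y -> AC, C -> WY.

S -> d | WA; A -> g; B -> WY; C -> WY; W -> g | AB; Y -> g | AC | SW | WA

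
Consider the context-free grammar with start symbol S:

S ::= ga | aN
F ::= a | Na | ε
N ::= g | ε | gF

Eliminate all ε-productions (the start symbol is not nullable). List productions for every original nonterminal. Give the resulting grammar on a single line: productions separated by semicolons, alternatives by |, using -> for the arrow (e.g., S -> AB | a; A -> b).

S -> a | aN | ga; F -> a | Na; N -> g | gF

Nullable set: {F, N}.
S -> aN: N nullable, giving a | aN.
Drop F -> ε.
F -> Na: N nullable, giving Na | a.
Drop N -> ε.
N -> gF: F nullable, giving g | gF.
Unchanged (no nullable symbols): S -> ga; F -> a; N -> g.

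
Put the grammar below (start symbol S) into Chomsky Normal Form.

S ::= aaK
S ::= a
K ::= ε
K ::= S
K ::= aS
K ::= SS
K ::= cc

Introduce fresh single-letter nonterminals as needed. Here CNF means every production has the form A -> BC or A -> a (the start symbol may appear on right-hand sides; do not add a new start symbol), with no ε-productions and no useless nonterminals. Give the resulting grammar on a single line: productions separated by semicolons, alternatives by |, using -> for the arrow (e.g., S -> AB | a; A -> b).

S -> a | AA | AD; A -> a; B -> c; C -> AK; D -> AK; K -> a | AA | AC | AS | BB | SS

Nullable: {K}; after ε-elimination: S -> a | aa | aaK; K -> S | SS | aS | cc.
After unit-elimination: S -> a | aa | aaK; K -> a | SS | aS | aa | cc | aaK.
TERM: introduce A -> a, B -> c and substitute in every rule of length ≥2.
BIN: K -> AAK becomes K -> AC, C -> AK; S -> AAK becomes S -> AD, D -> AK.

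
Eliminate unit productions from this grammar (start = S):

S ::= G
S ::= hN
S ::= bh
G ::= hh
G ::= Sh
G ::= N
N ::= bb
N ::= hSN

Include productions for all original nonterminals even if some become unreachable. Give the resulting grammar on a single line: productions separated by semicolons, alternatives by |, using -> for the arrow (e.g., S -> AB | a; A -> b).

Unit productions: G->N, S->G.
Unit pairs (A ⇒* B via units): (G,N), (S,G), (S,N).
S: inherits non-unit rules of {G, N, S} → Sh | bb | bh | hN | hSN | hh.
G: inherits non-unit rules of {G, N} → Sh | bb | hSN | hh.
N: inherits non-unit rules of {N} → bb | hSN.

S -> Sh | bb | bh | hN | hh | hSN; G -> Sh | bb | hh | hSN; N -> bb | hSN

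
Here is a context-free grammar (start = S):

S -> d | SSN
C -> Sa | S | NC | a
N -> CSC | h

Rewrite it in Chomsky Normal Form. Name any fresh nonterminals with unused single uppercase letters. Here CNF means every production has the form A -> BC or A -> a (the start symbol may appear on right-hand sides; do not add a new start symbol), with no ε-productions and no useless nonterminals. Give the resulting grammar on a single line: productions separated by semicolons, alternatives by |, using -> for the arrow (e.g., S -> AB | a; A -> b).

No ε-productions.
After unit-elimination: S -> d | SSN; C -> a | d | NC | Sa | SSN; N -> h | CSC.
TERM: introduce A -> a and substitute in every rule of length ≥2.
BIN: C -> SSN becomes C -> SB, B -> SN; N -> CSC becomes N -> CD, D -> SC; S -> SSN becomes S -> SE, E -> SN.

S -> d | SE; A -> a; B -> SN; C -> a | d | NC | SA | SB; D -> SC; E -> SN; N -> h | CD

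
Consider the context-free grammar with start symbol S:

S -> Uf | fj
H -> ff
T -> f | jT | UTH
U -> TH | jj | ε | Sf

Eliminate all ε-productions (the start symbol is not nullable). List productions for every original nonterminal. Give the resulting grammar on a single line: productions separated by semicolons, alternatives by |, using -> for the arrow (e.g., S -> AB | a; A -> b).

Nullable set: {U}.
S -> Uf: U nullable, giving Uf | f.
T -> UTH: U nullable, giving TH | UTH.
Drop U -> ε.
Unchanged (no nullable symbols): S -> fj; H -> ff; T -> f; T -> jT; U -> Sf; U -> TH; U -> jj.

S -> f | Uf | fj; H -> ff; T -> f | TH | jT | UTH; U -> Sf | TH | jj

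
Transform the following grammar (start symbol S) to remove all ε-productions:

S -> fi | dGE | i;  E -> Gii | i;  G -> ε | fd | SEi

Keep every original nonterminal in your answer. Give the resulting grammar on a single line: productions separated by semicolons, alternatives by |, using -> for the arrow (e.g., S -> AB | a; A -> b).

S -> i | dE | fi | dGE; E -> i | ii | Gii; G -> fd | SEi

Nullable set: {G}.
S -> dGE: G nullable, giving dE | dGE.
E -> Gii: G nullable, giving Gii | ii.
Drop G -> ε.
Unchanged (no nullable symbols): S -> fi; S -> i; E -> i; G -> SEi; G -> fd.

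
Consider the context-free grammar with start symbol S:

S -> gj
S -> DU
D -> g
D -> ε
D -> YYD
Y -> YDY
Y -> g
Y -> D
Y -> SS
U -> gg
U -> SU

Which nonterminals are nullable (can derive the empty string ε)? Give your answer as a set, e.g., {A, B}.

{D, Y}

Directly nullable (have an ε-rule): {D}.
Y is nullable via Y -> D (every symbol on the right is already known nullable).
Not nullable: S, U — each has a terminal in every rule's right-hand side or depends on a non-nullable symbol.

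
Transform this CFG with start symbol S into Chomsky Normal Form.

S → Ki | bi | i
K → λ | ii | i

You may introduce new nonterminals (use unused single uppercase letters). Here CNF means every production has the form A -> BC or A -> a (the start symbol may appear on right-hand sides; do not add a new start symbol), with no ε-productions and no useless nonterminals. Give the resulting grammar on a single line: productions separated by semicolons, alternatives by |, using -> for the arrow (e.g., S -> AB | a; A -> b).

Nullable: {K}; after ε-elimination: S -> i | Ki | bi; K -> i | ii.
No unit productions to eliminate.
TERM: introduce B -> b, A -> i and substitute in every rule of length ≥2.

S -> i | BA | KA; A -> i; B -> b; K -> i | AA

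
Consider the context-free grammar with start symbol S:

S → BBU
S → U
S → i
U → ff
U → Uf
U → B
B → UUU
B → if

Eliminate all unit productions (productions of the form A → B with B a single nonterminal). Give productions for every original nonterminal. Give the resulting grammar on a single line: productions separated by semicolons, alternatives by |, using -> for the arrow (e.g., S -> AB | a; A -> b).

Unit productions: S->U, U->B.
Unit pairs (A ⇒* B via units): (S,B), (S,U), (U,B).
S: inherits non-unit rules of {B, S, U} → BBU | UUU | Uf | ff | i | if.
B: inherits non-unit rules of {B} → UUU | if.
U: inherits non-unit rules of {B, U} → UUU | Uf | ff | if.

S -> i | Uf | ff | if | BBU | UUU; B -> if | UUU; U -> Uf | ff | if | UUU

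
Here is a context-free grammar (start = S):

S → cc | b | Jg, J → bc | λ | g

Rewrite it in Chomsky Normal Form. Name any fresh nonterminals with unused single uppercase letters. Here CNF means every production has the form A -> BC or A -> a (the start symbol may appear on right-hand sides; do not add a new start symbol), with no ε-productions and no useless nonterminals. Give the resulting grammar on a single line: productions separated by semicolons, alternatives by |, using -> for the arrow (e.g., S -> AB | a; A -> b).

S -> b | g | BB | JC; A -> b; B -> c; C -> g; J -> g | AB

Nullable: {J}; after ε-elimination: S -> b | g | Jg | cc; J -> g | bc.
No unit productions to eliminate.
TERM: introduce A -> b, B -> c, C -> g and substitute in every rule of length ≥2.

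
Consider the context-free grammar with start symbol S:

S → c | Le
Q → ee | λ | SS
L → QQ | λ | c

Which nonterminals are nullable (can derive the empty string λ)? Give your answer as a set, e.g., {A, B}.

{L, Q}

Directly nullable (have an ε-rule): {L, Q}.
Not nullable: S — each has a terminal in every rule's right-hand side or depends on a non-nullable symbol.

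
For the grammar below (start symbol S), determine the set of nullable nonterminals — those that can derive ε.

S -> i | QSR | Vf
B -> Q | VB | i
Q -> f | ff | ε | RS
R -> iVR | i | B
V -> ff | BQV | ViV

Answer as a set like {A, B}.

Directly nullable (have an ε-rule): {Q}.
B is nullable via B -> Q (every symbol on the right is already known nullable).
R is nullable via R -> B (every symbol on the right is already known nullable).
Not nullable: S, V — each has a terminal in every rule's right-hand side or depends on a non-nullable symbol.

{B, Q, R}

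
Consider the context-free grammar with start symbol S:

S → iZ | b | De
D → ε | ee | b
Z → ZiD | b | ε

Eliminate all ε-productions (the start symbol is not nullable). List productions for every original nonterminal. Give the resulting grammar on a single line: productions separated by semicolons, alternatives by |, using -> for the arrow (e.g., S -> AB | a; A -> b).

S -> b | e | i | De | iZ; D -> b | ee; Z -> b | i | Zi | iD | ZiD

Nullable set: {D, Z}.
S -> De: D nullable, giving De | e.
S -> iZ: Z nullable, giving i | iZ.
Drop D -> ε.
Drop Z -> ε.
Z -> ZiD: Z, D nullable, giving Zi | ZiD | i | iD.
Unchanged (no nullable symbols): S -> b; D -> b; D -> ee; Z -> b.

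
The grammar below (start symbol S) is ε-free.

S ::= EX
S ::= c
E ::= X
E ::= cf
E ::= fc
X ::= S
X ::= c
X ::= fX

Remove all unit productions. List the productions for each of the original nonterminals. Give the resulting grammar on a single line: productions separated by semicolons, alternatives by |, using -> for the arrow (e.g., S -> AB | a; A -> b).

S -> c | EX; E -> c | EX | cf | fX | fc; X -> c | EX | fX

Unit productions: E->X, X->S.
Unit pairs (A ⇒* B via units): (E,S), (E,X), (X,S).
S: inherits non-unit rules of {S} → EX | c.
E: inherits non-unit rules of {E, S, X} → EX | c | cf | fX | fc.
X: inherits non-unit rules of {S, X} → EX | c | fX.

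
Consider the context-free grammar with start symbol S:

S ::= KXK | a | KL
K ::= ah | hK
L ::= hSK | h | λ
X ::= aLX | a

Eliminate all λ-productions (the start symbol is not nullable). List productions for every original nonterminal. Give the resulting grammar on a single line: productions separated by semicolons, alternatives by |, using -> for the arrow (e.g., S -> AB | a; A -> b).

S -> K | a | KL | KXK; K -> ah | hK; L -> h | hSK; X -> a | aX | aLX

Nullable set: {L}.
S -> KL: L nullable, giving K | KL.
Drop L -> λ.
X -> aLX: L nullable, giving aLX | aX.
Unchanged (no nullable symbols): S -> KXK; S -> a; K -> ah; K -> hK; L -> h; L -> hSK; X -> a.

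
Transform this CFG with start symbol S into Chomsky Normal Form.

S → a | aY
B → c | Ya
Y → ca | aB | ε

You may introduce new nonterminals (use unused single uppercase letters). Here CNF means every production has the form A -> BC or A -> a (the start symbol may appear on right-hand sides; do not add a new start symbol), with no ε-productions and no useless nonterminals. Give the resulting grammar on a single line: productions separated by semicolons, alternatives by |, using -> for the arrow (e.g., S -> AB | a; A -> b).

S -> a | AY; A -> a; B -> a | c | YA; C -> c; Y -> AB | CA

Nullable: {Y}; after ε-elimination: S -> a | aY; B -> a | c | Ya; Y -> aB | ca.
No unit productions to eliminate.
TERM: introduce A -> a, C -> c and substitute in every rule of length ≥2.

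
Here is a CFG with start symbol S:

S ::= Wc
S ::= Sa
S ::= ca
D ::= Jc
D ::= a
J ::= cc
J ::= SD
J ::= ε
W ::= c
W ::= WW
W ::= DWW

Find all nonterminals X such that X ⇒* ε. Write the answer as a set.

{J}

Directly nullable (have an ε-rule): {J}.
Not nullable: D, S, W — each has a terminal in every rule's right-hand side or depends on a non-nullable symbol.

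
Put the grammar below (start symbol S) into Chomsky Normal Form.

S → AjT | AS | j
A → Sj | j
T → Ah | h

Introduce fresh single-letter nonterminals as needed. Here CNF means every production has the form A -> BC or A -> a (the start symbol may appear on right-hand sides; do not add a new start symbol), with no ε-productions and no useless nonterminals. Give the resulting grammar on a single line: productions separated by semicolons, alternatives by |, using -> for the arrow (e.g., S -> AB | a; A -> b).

S -> j | AD | AS; A -> j | SB; B -> j; C -> h; D -> BT; T -> h | AC

No ε-productions.
No unit productions to eliminate.
TERM: introduce C -> h, B -> j and substitute in every rule of length ≥2.
BIN: S -> ABT becomes S -> AD, D -> BT.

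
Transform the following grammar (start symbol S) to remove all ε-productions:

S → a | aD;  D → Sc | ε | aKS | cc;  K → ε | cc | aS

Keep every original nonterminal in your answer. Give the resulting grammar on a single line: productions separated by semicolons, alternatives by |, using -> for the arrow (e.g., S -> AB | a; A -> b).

Nullable set: {D, K}.
S -> aD: D nullable, giving a | aD.
Drop D -> ε.
D -> aKS: K nullable, giving aKS | aS.
Drop K -> ε.
Unchanged (no nullable symbols): S -> a; D -> Sc; D -> cc; K -> aS; K -> cc.

S -> a | aD; D -> Sc | aS | cc | aKS; K -> aS | cc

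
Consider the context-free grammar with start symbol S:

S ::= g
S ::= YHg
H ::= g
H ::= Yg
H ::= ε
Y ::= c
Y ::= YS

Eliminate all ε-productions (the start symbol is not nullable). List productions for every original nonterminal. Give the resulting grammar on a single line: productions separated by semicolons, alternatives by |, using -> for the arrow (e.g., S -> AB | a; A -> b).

S -> g | Yg | YHg; H -> g | Yg; Y -> c | YS

Nullable set: {H}.
S -> YHg: H nullable, giving YHg | Yg.
Drop H -> ε.
Unchanged (no nullable symbols): S -> g; H -> Yg; H -> g; Y -> YS; Y -> c.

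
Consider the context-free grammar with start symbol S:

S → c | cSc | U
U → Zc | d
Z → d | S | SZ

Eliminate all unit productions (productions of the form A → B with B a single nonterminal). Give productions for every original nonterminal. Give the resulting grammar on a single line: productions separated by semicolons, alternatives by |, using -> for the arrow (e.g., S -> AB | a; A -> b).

S -> c | d | Zc | cSc; U -> d | Zc; Z -> c | d | SZ | Zc | cSc

Unit productions: S->U, Z->S.
Unit pairs (A ⇒* B via units): (S,U), (Z,S), (Z,U).
S: inherits non-unit rules of {S, U} → Zc | c | cSc | d.
U: inherits non-unit rules of {U} → Zc | d.
Z: inherits non-unit rules of {S, U, Z} → SZ | Zc | c | cSc | d.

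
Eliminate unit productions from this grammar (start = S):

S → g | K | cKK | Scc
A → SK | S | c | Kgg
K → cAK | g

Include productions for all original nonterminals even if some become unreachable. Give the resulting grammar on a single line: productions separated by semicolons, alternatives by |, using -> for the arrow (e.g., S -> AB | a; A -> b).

Unit productions: A->S, S->K.
Unit pairs (A ⇒* B via units): (A,K), (A,S), (S,K).
S: inherits non-unit rules of {K, S} → Scc | cAK | cKK | g.
A: inherits non-unit rules of {A, K, S} → Kgg | SK | Scc | c | cAK | cKK | g.
K: inherits non-unit rules of {K} → cAK | g.

S -> g | Scc | cAK | cKK; A -> c | g | SK | Kgg | Scc | cAK | cKK; K -> g | cAK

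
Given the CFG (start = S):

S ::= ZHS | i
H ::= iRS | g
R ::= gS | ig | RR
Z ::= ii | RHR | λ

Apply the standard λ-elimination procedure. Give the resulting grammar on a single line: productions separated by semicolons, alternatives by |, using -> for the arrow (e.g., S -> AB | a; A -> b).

S -> i | HS | ZHS; H -> g | iRS; R -> RR | gS | ig; Z -> ii | RHR

Nullable set: {Z}.
S -> ZHS: Z nullable, giving HS | ZHS.
Drop Z -> λ.
Unchanged (no nullable symbols): S -> i; H -> g; H -> iRS; R -> RR; R -> gS; R -> ig; Z -> RHR; Z -> ii.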